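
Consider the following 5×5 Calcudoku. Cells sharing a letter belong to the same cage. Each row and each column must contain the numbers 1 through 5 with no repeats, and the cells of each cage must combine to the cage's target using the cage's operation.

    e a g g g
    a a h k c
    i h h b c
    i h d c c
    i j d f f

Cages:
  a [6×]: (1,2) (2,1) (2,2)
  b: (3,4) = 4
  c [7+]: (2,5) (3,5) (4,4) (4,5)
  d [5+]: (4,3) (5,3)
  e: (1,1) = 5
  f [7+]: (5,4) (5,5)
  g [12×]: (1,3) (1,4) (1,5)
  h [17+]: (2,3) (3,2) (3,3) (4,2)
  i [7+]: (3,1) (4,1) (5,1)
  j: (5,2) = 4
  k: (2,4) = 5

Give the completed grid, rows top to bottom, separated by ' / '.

E is a freebie, so (1,1) = 5.
Cage k is given, which forces (2,4) = 5.
B is a freebie; hence (3,4) = 4.
The 4 cells of cage c must have sum 7, so (4,4) = 1.
Cage j is given, so (5,2) = 4.
1 is placed in column 4; hence (1,4) = 3.
Cage h has sum 17, so (2,3) = 4.
The 4 cells of cage h must have sum 17, which forces (3,2) = 3.
The 4 cells of cage h must have sum 17, leaving (3,3) = 5.
Cage i has sum 7, so (4,1) = 4.
The 4 cells of cage h must have sum 17; hence (4,2) = 5.
Cage f needs two cells with sum 7, so (5,4) = 2.
Cage f's pair has sum 7, so (5,5) = 5.
4 is placed in column 3; hence (1,3) = 1.
Cage g has product 12, so (1,5) = 4.
Cage a needs product 6, so (2,1) = 3.
Cage i needs sum 7, leaving (3,1) = 2.
Row 3 already has 2, leaving (3,5) = 1.
Cage d's pair has sum 5, which forces (4,3) = 2.
Row 4 already has 2; hence (4,5) = 3.
Row 5 now contains 2; hence (5,1) = 1.
Cage d needs two cells with sum 5, which forces (5,3) = 3.
1 is placed in row 1, leaving (1,2) = 2.
The 3 cells of cage a must have product 6, leaving (2,2) = 1.
1 is placed in column 5, leaving (2,5) = 2.

5 2 1 3 4 / 3 1 4 5 2 / 2 3 5 4 1 / 4 5 2 1 3 / 1 4 3 2 5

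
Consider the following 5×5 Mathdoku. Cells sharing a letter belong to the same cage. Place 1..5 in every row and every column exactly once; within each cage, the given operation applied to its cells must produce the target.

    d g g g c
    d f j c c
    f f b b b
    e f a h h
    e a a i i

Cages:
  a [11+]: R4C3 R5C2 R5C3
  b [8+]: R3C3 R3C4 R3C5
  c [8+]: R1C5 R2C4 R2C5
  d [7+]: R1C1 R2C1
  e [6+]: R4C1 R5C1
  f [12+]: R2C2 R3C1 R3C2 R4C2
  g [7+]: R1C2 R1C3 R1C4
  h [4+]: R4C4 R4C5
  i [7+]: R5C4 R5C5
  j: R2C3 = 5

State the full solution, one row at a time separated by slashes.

3 1 2 4 5 / 4 3 5 2 1 / 2 5 1 3 4 / 5 2 4 1 3 / 1 4 3 5 2

Cage j is a single given cell; hence R2C3 = 5.
In row 5, 1 can only go at R5C1, so R5C1 = 1.
Cage e needs two cells with sum 6; hence R4C1 = 5.
In row 1, 5 can only go at R1C5, so R1C5 = 5.
In row 1, 3 can only go at R1C1, so R1C1 = 3.
Column 1 already has 3, which forces R2C1 = 4.
4 is placed in column 1, so R3C1 = 2.
The 4 cells of cage f must have sum 12; hence R3C2 = 5.
5 is placed in column 2, so R5C2 = 4.
The 3 cells of cage a must have sum 11; hence R4C3 = 4.
The 3 cells of cage a must have sum 11, so R5C3 = 3.
Cage i's pair has sum 7, so R5C4 = 5.
Cage i's pair has sum 7, leaving R5C5 = 2.
Cage g has sum 7, so R1C4 = 4.
The 3 cells of cage c must have sum 8, leaving R2C4 = 2.
Column 5 now contains 2, so R2C5 = 1.
3 is placed in column 3, which forces R3C3 = 1.
Column 4 now contains 4, so R3C4 = 3.
Row 3 now contains 3, so R3C5 = 4.
3 is placed in column 4; hence R4C4 = 1.
Column 5 now contains 1, leaving R4C5 = 3.
Cage g needs sum 7, so R1C2 = 1.
Column 3 now contains 1, which forces R1C3 = 2.
2 is placed in row 2, leaving R2C2 = 3.
Row 4 now contains 3, which forces R4C2 = 2.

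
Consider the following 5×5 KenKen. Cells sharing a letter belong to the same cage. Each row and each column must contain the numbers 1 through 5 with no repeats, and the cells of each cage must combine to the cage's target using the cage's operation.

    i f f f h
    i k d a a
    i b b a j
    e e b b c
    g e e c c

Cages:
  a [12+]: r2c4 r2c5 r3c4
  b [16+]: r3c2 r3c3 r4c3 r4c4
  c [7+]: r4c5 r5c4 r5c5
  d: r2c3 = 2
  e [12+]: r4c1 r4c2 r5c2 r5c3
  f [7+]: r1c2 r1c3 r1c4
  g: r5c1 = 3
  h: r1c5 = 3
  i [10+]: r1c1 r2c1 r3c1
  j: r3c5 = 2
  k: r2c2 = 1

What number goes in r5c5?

Cage h is a single given cell, which forces r1c5 = 3.
Cage k is given, which forces r2c2 = 1.
D is a freebie, which forces r2c3 = 2.
Cage j is a single given cell; hence r3c5 = 2.
G is a freebie, leaving r5c1 = 3.
Row 1 needs a 5, and only r1c1 is open for it.
Column 1 now contains 5; hence r2c1 = 4.
4 is placed in row 2, so r2c5 = 5.
Cage i needs sum 10; hence r3c1 = 1.
1 is placed in column 1, leaving r4c1 = 2.
Row 2 now contains 5, which forces r2c4 = 3.
The 3 cells of cage a must have sum 12, leaving r3c4 = 4.
Column 4 already has 4, leaving r4c4 = 5.
Cage c has sum 7, which forces r5c4 = 2.
Cage f has sum 7; hence r1c2 = 2.
Cage f needs sum 7, leaving r1c3 = 4.
Column 4 already has 2, leaving r1c4 = 1.
Cage b needs sum 16, leaving r3c2 = 3.
The 4 cells of cage b must have sum 16, so r3c3 = 5.
Cage e has sum 12; hence r4c2 = 4.
Cage b needs sum 16; hence r4c3 = 3.
4 is placed in row 4, which forces r4c5 = 1.
Cage e needs sum 12, leaving r5c2 = 5.
The 4 cells of cage e must have sum 12; hence r5c3 = 1.
Column 5 already has 1, leaving r5c5 = 4.
Completed grid: 5 2 4 1 3 / 4 1 2 3 5 / 1 3 5 4 2 / 2 4 3 5 1 / 3 5 1 2 4.

4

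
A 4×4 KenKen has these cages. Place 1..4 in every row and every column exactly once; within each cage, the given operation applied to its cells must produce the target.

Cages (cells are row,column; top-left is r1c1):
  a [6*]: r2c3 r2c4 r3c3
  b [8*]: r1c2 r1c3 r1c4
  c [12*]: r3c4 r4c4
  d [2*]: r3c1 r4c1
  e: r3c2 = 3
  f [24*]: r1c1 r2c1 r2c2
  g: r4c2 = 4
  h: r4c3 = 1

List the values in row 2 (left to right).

Cage e is given, leaving r3c2 = 3.
Row 3 already has 3, which forces r3c4 = 4.
Cage g is given, leaving r4c2 = 4.
H is a freebie; hence r4c3 = 1.
4 is placed in column 4, which forces r4c4 = 3.
Cage b has product 8, which forces r1c3 = 4.
Column 2 now contains 4, leaving r2c2 = 2.
Cage a has product 6; hence r2c3 = 3.
The 3 cells of cage a must have product 6, so r2c4 = 1.
Cage d needs two cells with product 2, so r3c1 = 1.
Column 3 already has 1, which forces r3c3 = 2.
Row 4 already has 1, which forces r4c1 = 2.
4 is placed in row 1, so r1c1 = 3.
Column 2 now contains 2, so r1c2 = 1.
Column 4 now contains 1; hence r1c4 = 2.
Row 2 already has 3, so r2c1 = 4.
Filled in: 3 1 4 2 / 4 2 3 1 / 1 3 2 4 / 2 4 1 3.

4 2 3 1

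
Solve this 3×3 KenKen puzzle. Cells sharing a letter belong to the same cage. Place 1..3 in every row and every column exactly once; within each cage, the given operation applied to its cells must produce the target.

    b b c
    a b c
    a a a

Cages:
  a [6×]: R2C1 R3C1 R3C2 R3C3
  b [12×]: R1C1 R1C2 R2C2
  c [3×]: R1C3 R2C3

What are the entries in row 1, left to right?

Cage b needs product 12; hence R1C1 = 2.
Cage b has product 12, leaving R1C2 = 3.
3 is placed in row 1, which forces R1C3 = 1.
Cage a has product 6; hence R2C1 = 1.
The 3 cells of cage b must have product 12; hence R2C2 = 2.
Column 3 already has 1, which forces R2C3 = 3.
2 is placed in column 1, leaving R3C1 = 3.
Column 2 already has 2, which forces R3C2 = 1.
Column 3 now contains 3, so R3C3 = 2.
The full grid is 2 3 1 / 1 2 3 / 3 1 2.

2 3 1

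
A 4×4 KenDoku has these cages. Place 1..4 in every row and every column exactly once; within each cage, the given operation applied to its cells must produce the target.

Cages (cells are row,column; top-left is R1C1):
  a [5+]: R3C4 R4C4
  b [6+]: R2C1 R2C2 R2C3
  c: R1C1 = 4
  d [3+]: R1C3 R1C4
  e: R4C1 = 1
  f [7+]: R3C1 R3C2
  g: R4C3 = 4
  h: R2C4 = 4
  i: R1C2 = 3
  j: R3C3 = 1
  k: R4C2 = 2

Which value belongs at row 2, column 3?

3

Cage c is given, so R1C1 = 4.
I is a freebie, so R1C2 = 3.
Cage h is a single given cell, leaving R2C4 = 4.
Column 1 now contains 4, so R3C1 = 3.
3 is placed in column 2, which forces R3C2 = 4.
Cage j is a single given cell, which forces R3C3 = 1.
Row 3 now contains 1, leaving R3C4 = 2.
Cage e is a single given cell; hence R4C1 = 1.
K is a freebie; hence R4C2 = 2.
Cage g is a single given cell, leaving R4C3 = 4.
Row 4 already has 1; hence R4C4 = 3.
1 is placed in column 3; hence R1C3 = 2.
Column 4 now contains 2, so R1C4 = 1.
Column 1 now contains 1, so R2C1 = 2.
2 is placed in column 2, so R2C2 = 1.
The 3 cells of cage b must have sum 6; hence R2C3 = 3.
Completed grid: 4 3 2 1 / 2 1 3 4 / 3 4 1 2 / 1 2 4 3.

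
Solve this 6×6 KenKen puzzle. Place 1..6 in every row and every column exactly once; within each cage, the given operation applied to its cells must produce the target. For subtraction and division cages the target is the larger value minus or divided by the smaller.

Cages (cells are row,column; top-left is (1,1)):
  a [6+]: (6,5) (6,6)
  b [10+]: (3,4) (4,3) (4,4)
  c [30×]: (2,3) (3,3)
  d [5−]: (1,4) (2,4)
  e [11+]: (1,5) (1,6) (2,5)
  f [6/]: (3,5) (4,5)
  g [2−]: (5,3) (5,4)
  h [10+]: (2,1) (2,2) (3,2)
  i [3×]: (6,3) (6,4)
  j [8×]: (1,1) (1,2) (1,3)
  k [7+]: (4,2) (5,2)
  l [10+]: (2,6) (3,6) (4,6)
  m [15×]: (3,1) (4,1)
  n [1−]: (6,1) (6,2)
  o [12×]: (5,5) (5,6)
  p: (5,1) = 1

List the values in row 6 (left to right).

Cage p is given, leaving (5,1) = 1.
(3,1) and (4,1) in column 1 are {3, 5}, leaving (6,1) = 6.
Cage n's pair has difference 1, leaving (6,2) = 5.
The two cells of cage i must have product 3, which forces (6,3) = 1.
{1, 6} are confined to (1,4) and (2,4) in column 4, so (6,4) = 3.
Cage j has product 8, so (1,2) = 1.
Row 1 now contains 1, which forces (1,4) = 6.
Column 4 already has 6; hence (2,4) = 1.
The only place for 5 in row 5 is (5,4).
Cage b has sum 10; hence (3,4) = 4.
Cage b has sum 10, leaving (4,3) = 4.
Column 4 already has 5, so (4,4) = 2.
Cage g needs two cells with difference 2, which forces (5,3) = 3.
Cage j needs product 8, leaving (1,1) = 4.
Column 3 already has 4, so (1,3) = 2.
Cage h needs sum 10, which forces (2,1) = 2.
Cage h has sum 10, so (2,2) = 6.
Row 2 now contains 6, which forces (2,3) = 5.
Row 3 now contains 4, so (3,2) = 2.
5 is placed in column 3, leaving (3,3) = 6.
6 is placed in row 3, which forces (3,5) = 1.
4 is placed in row 4, which forces (4,2) = 3.
1 is placed in column 5; hence (4,5) = 6.
3 is placed in row 5; hence (5,2) = 4.
Cage o's pair has product 12, so (5,5) = 2.
The two cells of cage o must have product 12; hence (5,6) = 6.
Column 5 already has 2; hence (6,5) = 4.
4 is placed in row 6, which forces (6,6) = 2.
Cage e has sum 11; hence (1,5) = 5.
Cage e has sum 11, which forces (1,6) = 3.
4 is placed in column 5, which forces (2,5) = 3.
Cage l has sum 10, so (2,6) = 4.
Cage m's pair has product 15, so (3,1) = 3.
Cage l needs sum 10, leaving (3,6) = 5.
Row 4 now contains 3, so (4,1) = 5.
Cage l has sum 10, so (4,6) = 1.
The full grid is 4 1 2 6 5 3 / 2 6 5 1 3 4 / 3 2 6 4 1 5 / 5 3 4 2 6 1 / 1 4 3 5 2 6 / 6 5 1 3 4 2.

6 5 1 3 4 2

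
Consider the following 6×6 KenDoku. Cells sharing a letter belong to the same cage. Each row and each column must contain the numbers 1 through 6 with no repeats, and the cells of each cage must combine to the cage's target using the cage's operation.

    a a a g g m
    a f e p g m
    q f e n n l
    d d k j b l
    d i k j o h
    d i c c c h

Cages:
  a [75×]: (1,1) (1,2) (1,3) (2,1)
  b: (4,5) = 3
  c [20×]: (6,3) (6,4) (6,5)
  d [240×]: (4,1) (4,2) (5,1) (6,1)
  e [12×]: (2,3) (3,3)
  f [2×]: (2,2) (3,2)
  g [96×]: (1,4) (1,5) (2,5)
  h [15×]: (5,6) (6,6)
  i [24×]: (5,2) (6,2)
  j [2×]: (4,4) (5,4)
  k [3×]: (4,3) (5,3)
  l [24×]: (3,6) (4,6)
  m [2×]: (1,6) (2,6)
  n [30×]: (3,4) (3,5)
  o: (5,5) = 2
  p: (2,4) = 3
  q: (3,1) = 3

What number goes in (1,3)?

5

Cage g has product 96, leaving (1,4) = 4.
Cage g needs product 96, so (1,5) = 6.
The 4 cells of cage a must have product 75; hence (2,1) = 5.
Cage p is a single given cell, which forces (2,4) = 3.
The 3 cells of cage g must have product 96; hence (2,5) = 4.
Cage q is given, leaving (3,1) = 3.
Column 5 now contains 6, which forces (3,5) = 5.
Cage b is a single given cell, leaving (4,5) = 3.
O is a freebie, leaving (5,5) = 2.
5 is placed in column 5, so (6,5) = 1.
Column 1 now contains 3, leaving (1,1) = 1.
Row 1 now contains 1; hence (1,6) = 2.
Column 6 now contains 2, leaving (2,6) = 1.
Row 3 now contains 5, which forces (3,4) = 6.
6 is placed in row 3, which forces (3,6) = 4.
The 4 cells of cage d must have product 240, which forces (4,2) = 5.
Row 4 already has 3; hence (4,3) = 1.
Cage j needs two cells with product 2; hence (4,4) = 2.
Column 6 already has 4; hence (4,6) = 6.
Cage k needs two cells with product 3; hence (5,3) = 3.
Row 5 now contains 2, leaving (5,4) = 1.
Row 5 now contains 3; hence (5,6) = 5.
The 3 cells of cage c must have product 20, which forces (6,3) = 4.
Row 6 already has 1; hence (6,4) = 5.
Column 6 already has 5, leaving (6,6) = 3.
Column 2 now contains 5, which forces (1,2) = 3.
3 is placed in column 3; hence (1,3) = 5.
1 is placed in row 2, which forces (2,2) = 2.
Cage e's pair has product 12, so (2,3) = 6.
Cage f needs two cells with product 2, leaving (3,2) = 1.
6 is placed in row 3, which forces (3,3) = 2.
Row 4 already has 6, leaving (4,1) = 4.
Cage d needs product 240, which forces (5,1) = 6.
Cage i needs two cells with product 24, leaving (5,2) = 4.
The 4 cells of cage d must have product 240; hence (6,1) = 2.
Row 6 already has 4, which forces (6,2) = 6.
The full grid is 1 3 5 4 6 2 / 5 2 6 3 4 1 / 3 1 2 6 5 4 / 4 5 1 2 3 6 / 6 4 3 1 2 5 / 2 6 4 5 1 3.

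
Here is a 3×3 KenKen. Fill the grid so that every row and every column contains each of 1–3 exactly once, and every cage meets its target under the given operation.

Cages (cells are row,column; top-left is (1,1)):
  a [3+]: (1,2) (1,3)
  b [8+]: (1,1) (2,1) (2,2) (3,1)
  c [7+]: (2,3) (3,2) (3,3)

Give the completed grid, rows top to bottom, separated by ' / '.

Cage b needs sum 8, so (2,2) = 2.
Row 2 now contains 2; hence (2,3) = 3.
Column 2 now contains 2, so (3,2) = 3.
3 is placed in column 3, which forces (3,3) = 1.
Cage b needs sum 8, leaving (1,1) = 3.
Column 2 now contains 2, leaving (1,2) = 1.
1 is placed in column 3; hence (1,3) = 2.
Row 2 now contains 3, which forces (2,1) = 1.
Row 3 now contains 1, which forces (3,1) = 2.

3 1 2 / 1 2 3 / 2 3 1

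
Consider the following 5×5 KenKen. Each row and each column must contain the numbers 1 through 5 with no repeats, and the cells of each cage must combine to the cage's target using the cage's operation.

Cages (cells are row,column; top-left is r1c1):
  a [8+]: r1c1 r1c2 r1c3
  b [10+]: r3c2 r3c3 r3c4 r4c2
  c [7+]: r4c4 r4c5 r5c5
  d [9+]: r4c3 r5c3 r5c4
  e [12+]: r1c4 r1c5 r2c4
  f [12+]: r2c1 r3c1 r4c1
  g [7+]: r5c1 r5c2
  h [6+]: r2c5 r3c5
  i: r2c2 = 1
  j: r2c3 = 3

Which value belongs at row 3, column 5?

I is a freebie, so r2c2 = 1.
Cage j is given; hence r2c3 = 3.
The only place for 2 in row 2 is r2c5.
Cage h's pair has sum 6, so r3c5 = 4.
Column 1 needs a 1, and only r1c1 is open for it.
The only place for 2 in column 1 is r5c1.
Cage g's pair has sum 7, so r5c2 = 5.
Cage b needs sum 10, so r4c2 = 4.
Cage f needs sum 12, leaving r2c1 = 4.
Row 2 now contains 4, leaving r2c4 = 5.
Cage d needs sum 9, leaving r5c4 = 3.
3 is placed in row 5; hence r5c5 = 1.
Cage b has sum 10, which forces r3c2 = 3.
Cage d has sum 9, which forces r4c3 = 2.
Column 4 already has 3; hence r4c4 = 1.
1 is placed in column 5, leaving r4c5 = 5.
Row 5 now contains 1; hence r5c3 = 4.
Column 2 already has 3, which forces r1c2 = 2.
Column 3 now contains 4, so r1c3 = 5.
The 3 cells of cage e must have sum 12, which forces r1c4 = 4.
Column 5 now contains 5, which forces r1c5 = 3.
3 is placed in row 3, so r3c1 = 5.
Column 3 already has 2, leaving r3c3 = 1.
Column 4 already has 1, which forces r3c4 = 2.
Row 4 now contains 5, leaving r4c1 = 3.
Filled in: 1 2 5 4 3 / 4 1 3 5 2 / 5 3 1 2 4 / 3 4 2 1 5 / 2 5 4 3 1.

4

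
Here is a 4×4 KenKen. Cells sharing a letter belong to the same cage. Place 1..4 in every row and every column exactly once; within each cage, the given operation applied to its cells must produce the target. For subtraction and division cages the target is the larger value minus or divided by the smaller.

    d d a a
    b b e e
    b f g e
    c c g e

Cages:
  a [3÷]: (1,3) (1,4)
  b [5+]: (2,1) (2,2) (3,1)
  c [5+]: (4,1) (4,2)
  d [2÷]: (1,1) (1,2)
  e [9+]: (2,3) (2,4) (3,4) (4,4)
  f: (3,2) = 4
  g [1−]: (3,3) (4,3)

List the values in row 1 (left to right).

4 2 1 3

Cage f is given; hence (3,2) = 4.
Row 1 needs a 4, and only (1,1) is open for it.
Cage d's pair has quotient 2, so (1,2) = 2.
Column 2 now contains 2, leaving (2,2) = 1.
Column 2 now contains 2, leaving (4,2) = 3.
1 is placed in row 2, which forces (2,1) = 3.
Row 2 already has 3, so (2,3) = 2.
Row 2 already has 2, which forces (2,4) = 4.
The 3 cells of cage b must have sum 5, leaving (3,1) = 1.
Row 3 already has 1; hence (3,3) = 3.
Row 3 already has 3; hence (3,4) = 2.
Row 4 now contains 3, which forces (4,1) = 2.
Column 4 now contains 2, leaving (4,4) = 1.
3 is placed in column 3, so (1,3) = 1.
Column 4 now contains 1; hence (1,4) = 3.
Row 4 already has 1, which forces (4,3) = 4.
Completed grid: 4 2 1 3 / 3 1 2 4 / 1 4 3 2 / 2 3 4 1.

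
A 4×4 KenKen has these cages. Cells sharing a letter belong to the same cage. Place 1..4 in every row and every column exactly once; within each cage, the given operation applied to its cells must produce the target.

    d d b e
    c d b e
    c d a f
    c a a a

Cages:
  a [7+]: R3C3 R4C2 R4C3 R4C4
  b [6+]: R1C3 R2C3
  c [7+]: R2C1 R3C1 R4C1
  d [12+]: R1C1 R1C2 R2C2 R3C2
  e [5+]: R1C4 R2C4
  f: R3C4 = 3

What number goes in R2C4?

4

Cage a has sum 7, leaving R3C3 = 1.
Cage f is given, leaving R3C4 = 3.
In row 2, 3 can only go at R2C2, so R2C2 = 3.
Cage a needs sum 7, leaving R4C3 = 3.
The only place for 3 in row 1 is R1C1.
In row 1, 1 can only go at R1C4, so R1C4 = 1.
1 is placed in column 4, leaving R2C4 = 4.
The 4 cells of cage a must have sum 7, which forces R4C2 = 1.
1 is placed in column 4; hence R4C4 = 2.
Cage b's pair has sum 6, so R1C3 = 4.
Cage c has sum 7; hence R2C1 = 1.
Row 2 already has 4, leaving R2C3 = 2.
Cage c has sum 7, so R3C1 = 2.
2 is placed in row 3; hence R3C2 = 4.
Row 4 already has 2; hence R4C1 = 4.
4 is placed in row 1, so R1C2 = 2.
The full grid is 3 2 4 1 / 1 3 2 4 / 2 4 1 3 / 4 1 3 2.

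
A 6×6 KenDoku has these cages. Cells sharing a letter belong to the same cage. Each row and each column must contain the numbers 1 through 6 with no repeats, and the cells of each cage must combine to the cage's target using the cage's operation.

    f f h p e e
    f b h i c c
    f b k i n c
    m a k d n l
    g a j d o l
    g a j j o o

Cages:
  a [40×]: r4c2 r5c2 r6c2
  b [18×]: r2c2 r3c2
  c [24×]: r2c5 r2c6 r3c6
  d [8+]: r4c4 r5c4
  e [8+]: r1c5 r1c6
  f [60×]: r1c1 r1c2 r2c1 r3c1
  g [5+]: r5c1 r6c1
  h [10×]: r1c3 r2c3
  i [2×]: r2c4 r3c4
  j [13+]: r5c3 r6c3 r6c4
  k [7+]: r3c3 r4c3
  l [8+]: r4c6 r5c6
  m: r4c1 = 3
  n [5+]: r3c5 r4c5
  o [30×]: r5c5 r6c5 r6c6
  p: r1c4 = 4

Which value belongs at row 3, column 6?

P is a freebie, leaving r1c4 = 4.
Cage m is given; hence r4c1 = 3.
In column 2, 1 can only go at r1c2, so r1c2 = 1.
Cage d needs two cells with sum 8, which forces r4c4 = 5.
Cage d's pair has sum 8, leaving r5c4 = 3.
Column 4 now contains 3, so r6c4 = 6.
The only place for 5 in row 3 is r3c1.
The only place for 5 in row 2 is r2c3.
5 is placed in column 3, which forces r1c3 = 2.
Row 1 now contains 2, so r1c1 = 6.
Cage f needs product 60; hence r2c1 = 2.
2 is placed in row 2, leaving r2c4 = 1.
Column 4 now contains 1; hence r3c4 = 2.
The 3 cells of cage c must have product 24, so r3c6 = 1.
In row 2, 3 can only go at r2c2, so r2c2 = 3.
Column 2 now contains 3, leaving r3c2 = 6.
Row 3 already has 6, so r3c3 = 3.
Row 3 already has 3, which forces r3c5 = 4.
3 is placed in column 3; hence r6c3 = 1.
Column 5 now contains 4, leaving r2c5 = 6.
The 3 cells of cage c must have product 24, leaving r2c6 = 4.
Column 3 now contains 1; hence r4c3 = 4.
Cage n's pair has sum 5, which forces r4c5 = 1.
Cage g needs two cells with sum 5, leaving r5c1 = 1.
Cage j needs sum 13, leaving r5c3 = 6.
Row 5 now contains 6, so r5c6 = 2.
Row 6 already has 1, which forces r6c1 = 4.
Row 4 already has 4, which forces r4c2 = 2.
Column 6 already has 2, which forces r4c6 = 6.
The 3 cells of cage a must have product 40, leaving r5c2 = 4.
Row 5 now contains 2, which forces r5c5 = 5.
The 3 cells of cage a must have product 40; hence r6c2 = 5.
Cage o needs product 30, which forces r6c5 = 2.
Cage o has product 30; hence r6c6 = 3.
5 is placed in column 5, which forces r1c5 = 3.
3 is placed in column 6, leaving r1c6 = 5.
Filled in: 6 1 2 4 3 5 / 2 3 5 1 6 4 / 5 6 3 2 4 1 / 3 2 4 5 1 6 / 1 4 6 3 5 2 / 4 5 1 6 2 3.

1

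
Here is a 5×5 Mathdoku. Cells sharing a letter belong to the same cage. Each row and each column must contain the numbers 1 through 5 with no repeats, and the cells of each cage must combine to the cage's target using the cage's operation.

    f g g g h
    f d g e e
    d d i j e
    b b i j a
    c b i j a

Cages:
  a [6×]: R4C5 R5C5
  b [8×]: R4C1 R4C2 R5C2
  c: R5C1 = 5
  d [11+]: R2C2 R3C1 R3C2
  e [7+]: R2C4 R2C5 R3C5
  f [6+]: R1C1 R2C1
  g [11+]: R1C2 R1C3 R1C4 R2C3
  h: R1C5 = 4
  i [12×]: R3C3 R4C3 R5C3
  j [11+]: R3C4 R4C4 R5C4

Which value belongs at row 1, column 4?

3

Cage h is given, which forces R1C5 = 4.
Cage c is a single given cell, so R5C1 = 5.
Cage f needs two cells with sum 6, leaving R1C1 = 2.
Cage f needs two cells with sum 6, which forces R2C1 = 4.
Column 1 already has 4, so R3C1 = 3.
Column 1 already has 4, leaving R4C1 = 1.
Cage d needs sum 11; hence R2C2 = 3.
Cage g needs sum 11, leaving R2C3 = 2.
2 is placed in row 2; hence R2C4 = 1.
Row 2 already has 3, leaving R2C5 = 5.
The 3 cells of cage d must have sum 11; hence R3C2 = 5.
5 is placed in column 2, so R1C2 = 1.
Cage e needs sum 7, which forces R3C5 = 1.
Cage j has sum 11; hence R4C4 = 5.
Cage g has sum 11, which forces R1C3 = 5.
Column 4 already has 5, leaving R1C4 = 3.
1 is placed in row 3, which forces R3C3 = 4.
Row 3 now contains 4, leaving R3C4 = 2.
Cage i has product 12, which forces R4C3 = 3.
3 is placed in row 4, so R4C5 = 2.
Cage i has product 12, so R5C3 = 1.
Column 4 already has 2, leaving R5C4 = 4.
2 is placed in column 5, leaving R5C5 = 3.
Row 4 already has 2, which forces R4C2 = 4.
Row 5 now contains 4, which forces R5C2 = 2.
Filled in: 2 1 5 3 4 / 4 3 2 1 5 / 3 5 4 2 1 / 1 4 3 5 2 / 5 2 1 4 3.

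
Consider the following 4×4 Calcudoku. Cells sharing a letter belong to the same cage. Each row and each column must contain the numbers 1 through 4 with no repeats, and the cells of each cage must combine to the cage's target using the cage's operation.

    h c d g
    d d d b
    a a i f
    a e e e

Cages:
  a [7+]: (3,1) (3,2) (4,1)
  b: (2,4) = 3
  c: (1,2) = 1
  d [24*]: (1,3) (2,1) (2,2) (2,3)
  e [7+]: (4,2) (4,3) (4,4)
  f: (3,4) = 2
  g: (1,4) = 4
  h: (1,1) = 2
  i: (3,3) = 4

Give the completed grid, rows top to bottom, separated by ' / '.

Cage h is given; hence (1,1) = 2.
Cage c is given, leaving (1,2) = 1.
Cage g is a single given cell; hence (1,4) = 4.
Cage b is a single given cell, which forces (2,4) = 3.
Cage i is a single given cell, which forces (3,3) = 4.
Cage f is given; hence (3,4) = 2.
2 is placed in column 4, leaving (4,4) = 1.
4 is placed in row 1, which forces (1,3) = 3.
Cage a needs sum 7, which forces (3,1) = 1.
Row 3 now contains 2, leaving (3,2) = 3.
Cage a has sum 7, which forces (4,1) = 3.
The 3 cells of cage e must have sum 7, leaving (4,2) = 4.
Row 4 already has 1; hence (4,3) = 2.
Column 1 already has 1, so (2,1) = 4.
Column 2 now contains 4, which forces (2,2) = 2.
Column 3 already has 2; hence (2,3) = 1.

2 1 3 4 / 4 2 1 3 / 1 3 4 2 / 3 4 2 1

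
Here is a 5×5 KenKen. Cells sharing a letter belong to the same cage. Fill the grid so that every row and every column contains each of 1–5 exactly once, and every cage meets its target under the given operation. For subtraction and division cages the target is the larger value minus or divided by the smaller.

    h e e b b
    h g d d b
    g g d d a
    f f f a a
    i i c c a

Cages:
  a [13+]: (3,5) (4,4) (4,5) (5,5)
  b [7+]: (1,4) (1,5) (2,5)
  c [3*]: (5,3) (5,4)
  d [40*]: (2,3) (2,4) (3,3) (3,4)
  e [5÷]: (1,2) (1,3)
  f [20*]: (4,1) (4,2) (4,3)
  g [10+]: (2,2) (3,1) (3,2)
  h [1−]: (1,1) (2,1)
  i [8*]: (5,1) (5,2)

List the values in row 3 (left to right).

5 2 1 4 3

Row 5 needs a 5, and only (5,5) is open for it.
The only place for 3 in column 3 is (5,3).
Row 5 now contains 3, leaving (5,4) = 1.
The only place for 3 in column 4 is (4,4).
The only place for 2 in row 4 is (4,5).
The 3 cells of cage b must have sum 7, which forces (1,4) = 2.
Cage b needs sum 7, leaving (1,5) = 4.
2 is placed in column 5, leaving (2,5) = 1.
The 4 cells of cage a must have sum 13, leaving (3,5) = 3.
Row 1 already has 4, which forces (1,1) = 3.
Cage d has product 40, leaving (2,3) = 2.
Cage d needs product 40, leaving (3,3) = 1.
Cage e needs two cells with quotient 5, so (1,2) = 1.
1 is placed in column 3, which forces (1,3) = 5.
Row 2 now contains 2, so (2,1) = 4.
Row 2 already has 4; hence (2,2) = 3.
Row 2 already has 4; hence (2,4) = 5.
Column 4 now contains 5, leaving (3,4) = 4.
Column 3 already has 5, so (4,3) = 4.
Column 1 already has 4, leaving (5,1) = 2.
2 is placed in row 5; hence (5,2) = 4.
2 is placed in column 1, which forces (3,1) = 5.
Cage g has sum 10; hence (3,2) = 2.
Cage f has product 20, leaving (4,1) = 1.
4 is placed in row 4, so (4,2) = 5.
Completed grid: 3 1 5 2 4 / 4 3 2 5 1 / 5 2 1 4 3 / 1 5 4 3 2 / 2 4 3 1 5.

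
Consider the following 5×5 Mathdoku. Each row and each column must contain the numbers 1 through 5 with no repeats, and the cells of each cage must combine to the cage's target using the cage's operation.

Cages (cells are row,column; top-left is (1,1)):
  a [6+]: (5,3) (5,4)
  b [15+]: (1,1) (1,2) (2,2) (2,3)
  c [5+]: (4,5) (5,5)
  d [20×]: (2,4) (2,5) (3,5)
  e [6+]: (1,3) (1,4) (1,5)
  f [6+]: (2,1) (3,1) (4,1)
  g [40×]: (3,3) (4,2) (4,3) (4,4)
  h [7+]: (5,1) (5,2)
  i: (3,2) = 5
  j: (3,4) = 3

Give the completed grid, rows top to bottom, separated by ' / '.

Cage i is given, which forces (3,2) = 5.
Cage j is a single given cell, which forces (3,4) = 3.
The only place for 5 in row 1 is (1,1).
Row 1 needs a 4, and only (1,2) is open for it.
The two cells of cage h must have sum 7, so (5,1) = 4.
4 is placed in column 2, so (5,2) = 3.
The only place for 3 in row 2 is (2,1).
The only place for 3 in row 4 is (4,5).
Cage e needs sum 6, leaving (1,3) = 3.
The two cells of cage c must have sum 5, so (5,5) = 2.
The 3 cells of cage e must have sum 6, which forces (1,4) = 2.
2 is placed in column 5; hence (1,5) = 1.
1 is placed in column 5, so (3,5) = 4.
The 3 cells of cage d must have product 20, leaving (2,4) = 1.
Column 5 now contains 4, so (2,5) = 5.
1 is placed in column 4; hence (5,4) = 5.
Row 2 now contains 1; hence (2,2) = 2.
Row 2 now contains 5, leaving (2,3) = 4.
2 is placed in column 2, leaving (4,2) = 1.
The 4 cells of cage g must have product 40, leaving (4,3) = 5.
Column 4 already has 5; hence (4,4) = 4.
5 is placed in row 5, so (5,3) = 1.
Cage f needs sum 6, leaving (3,1) = 1.
1 is placed in column 3, leaving (3,3) = 2.
1 is placed in row 4, leaving (4,1) = 2.

5 4 3 2 1 / 3 2 4 1 5 / 1 5 2 3 4 / 2 1 5 4 3 / 4 3 1 5 2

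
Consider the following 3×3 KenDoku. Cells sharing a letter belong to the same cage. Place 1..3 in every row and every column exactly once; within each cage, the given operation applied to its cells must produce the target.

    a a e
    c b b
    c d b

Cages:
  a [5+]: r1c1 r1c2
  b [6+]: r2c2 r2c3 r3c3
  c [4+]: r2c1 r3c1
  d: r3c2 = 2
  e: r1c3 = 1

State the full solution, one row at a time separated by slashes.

E is a freebie, so r1c3 = 1.
D is a freebie, which forces r3c2 = 2.
Row 3 now contains 2; hence r3c3 = 3.
Cage a needs two cells with sum 5; hence r1c1 = 2.
Column 2 already has 2, leaving r1c2 = 3.
The two cells of cage c must have sum 4, so r2c1 = 3.
The 3 cells of cage b must have sum 6, so r2c2 = 1.
3 is placed in column 3, so r2c3 = 2.
Row 3 now contains 3, which forces r3c1 = 1.

2 3 1 / 3 1 2 / 1 2 3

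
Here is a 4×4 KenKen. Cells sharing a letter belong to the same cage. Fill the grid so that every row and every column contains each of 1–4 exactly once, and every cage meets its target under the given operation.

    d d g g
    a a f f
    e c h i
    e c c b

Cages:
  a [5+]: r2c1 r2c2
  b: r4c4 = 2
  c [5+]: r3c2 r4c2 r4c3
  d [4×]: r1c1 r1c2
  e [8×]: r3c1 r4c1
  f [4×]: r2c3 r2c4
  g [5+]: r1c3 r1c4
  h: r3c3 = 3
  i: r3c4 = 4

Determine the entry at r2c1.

H is a freebie, so r3c3 = 3.
Cage i is a single given cell, which forces r3c4 = 4.
B is a freebie; hence r4c4 = 2.
Cage f's pair has product 4, which forces r2c3 = 4.
4 is placed in column 4, so r2c4 = 1.
Row 3 now contains 4, which forces r3c1 = 2.
Cage c has sum 5, leaving r3c2 = 1.
Row 4 already has 2; hence r4c1 = 4.
Cage c needs sum 5, which forces r4c2 = 3.
Row 4 already has 2; hence r4c3 = 1.
4 is placed in column 1; hence r1c1 = 1.
Column 2 already has 1, which forces r1c2 = 4.
4 is placed in column 3, leaving r1c3 = 2.
Column 4 already has 1; hence r1c4 = 3.
2 is placed in column 1, which forces r2c1 = 3.
Column 2 already has 3, which forces r2c2 = 2.
Filled in: 1 4 2 3 / 3 2 4 1 / 2 1 3 4 / 4 3 1 2.

3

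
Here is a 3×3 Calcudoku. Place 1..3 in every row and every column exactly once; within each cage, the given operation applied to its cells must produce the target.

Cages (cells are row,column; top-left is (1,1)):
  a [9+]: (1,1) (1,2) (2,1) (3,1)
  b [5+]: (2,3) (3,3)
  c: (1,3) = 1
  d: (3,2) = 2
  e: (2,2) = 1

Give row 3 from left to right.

1 2 3

Cage a has sum 9, so (1,2) = 3.
Cage c is given, which forces (1,3) = 1.
E is a freebie; hence (2,2) = 1.
D is a freebie, so (3,2) = 2.
Row 3 already has 2, which forces (3,3) = 3.
Row 1 now contains 1; hence (1,1) = 2.
Cage a has sum 9; hence (2,1) = 3.
Column 3 now contains 3, which forces (2,3) = 2.
3 is placed in row 3, leaving (3,1) = 1.
The full grid is 2 3 1 / 3 1 2 / 1 2 3.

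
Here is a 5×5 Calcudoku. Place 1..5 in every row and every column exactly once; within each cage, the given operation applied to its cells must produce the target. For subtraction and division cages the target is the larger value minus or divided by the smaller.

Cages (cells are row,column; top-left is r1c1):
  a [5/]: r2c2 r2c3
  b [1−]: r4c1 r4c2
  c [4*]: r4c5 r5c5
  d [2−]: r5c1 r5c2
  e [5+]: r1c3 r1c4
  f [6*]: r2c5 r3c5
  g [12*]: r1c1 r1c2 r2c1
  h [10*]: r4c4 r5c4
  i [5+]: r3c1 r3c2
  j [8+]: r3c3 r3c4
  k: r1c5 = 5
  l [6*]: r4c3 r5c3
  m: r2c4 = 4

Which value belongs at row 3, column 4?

Cage k is given, so r1c5 = 5.
M is a freebie, so r2c4 = 4.
Column 3 needs a 1, and only r2c3 is open for it.
Row 2 already has 1; hence r2c2 = 5.
The only place for 4 in column 3 is r1c3.
Cage g has product 12; hence r1c1 = 3.
Cage g needs product 12, which forces r1c2 = 2.
Cage e needs two cells with sum 5, leaving r1c4 = 1.
The 3 cells of cage g must have product 12; hence r2c1 = 2.
2 is placed in row 2; hence r2c5 = 3.
Column 5 already has 3, so r3c5 = 2.
Cage d's pair has difference 2, leaving r5c2 = 3.
Row 5 now contains 3; hence r5c3 = 2.
Row 5 now contains 2; hence r5c4 = 5.
Cage j needs two cells with sum 8, so r3c3 = 5.
Column 4 now contains 5, so r3c4 = 3.
Cage b needs two cells with difference 1, so r4c1 = 5.
Column 2 now contains 3, so r4c2 = 4.
Column 3 now contains 2, so r4c3 = 3.
Column 4 now contains 5; hence r4c4 = 2.
Row 4 already has 4, so r4c5 = 1.
Row 5 already has 5; hence r5c1 = 1.
1 is placed in column 5; hence r5c5 = 4.
Column 1 now contains 1, which forces r3c1 = 4.
4 is placed in column 2, which forces r3c2 = 1.
Filled in: 3 2 4 1 5 / 2 5 1 4 3 / 4 1 5 3 2 / 5 4 3 2 1 / 1 3 2 5 4.

3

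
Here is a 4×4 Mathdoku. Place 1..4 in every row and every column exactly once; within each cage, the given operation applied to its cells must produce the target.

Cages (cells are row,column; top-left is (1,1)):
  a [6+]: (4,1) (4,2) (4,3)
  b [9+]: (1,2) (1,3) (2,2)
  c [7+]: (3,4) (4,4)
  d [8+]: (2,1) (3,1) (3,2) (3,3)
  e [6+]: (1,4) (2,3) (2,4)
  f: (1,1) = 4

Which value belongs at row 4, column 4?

Cage f is a single given cell; hence (1,1) = 4.
The 3 cells of cage b must have sum 9; hence (2,2) = 4.
In row 1, 1 can only go at (1,4), so (1,4) = 1.
Row 2 needs a 1, and only (2,1) is open for it.
Cage d needs sum 8, so (3,1) = 2.
Cage d has sum 8, so (3,2) = 1.
The 4 cells of cage d must have sum 8; hence (3,3) = 4.
Row 3 already has 4, which forces (3,4) = 3.
Column 1 already has 2, leaving (4,1) = 3.
Row 4 now contains 3, leaving (4,2) = 2.
Row 4 already has 2, so (4,3) = 1.
Column 4 now contains 3; hence (4,4) = 4.
Column 2 already has 2, which forces (1,2) = 3.
Cage b has sum 9, leaving (1,3) = 2.
Cage e has sum 6, which forces (2,3) = 3.
Column 4 now contains 3, so (2,4) = 2.
Filled in: 4 3 2 1 / 1 4 3 2 / 2 1 4 3 / 3 2 1 4.

4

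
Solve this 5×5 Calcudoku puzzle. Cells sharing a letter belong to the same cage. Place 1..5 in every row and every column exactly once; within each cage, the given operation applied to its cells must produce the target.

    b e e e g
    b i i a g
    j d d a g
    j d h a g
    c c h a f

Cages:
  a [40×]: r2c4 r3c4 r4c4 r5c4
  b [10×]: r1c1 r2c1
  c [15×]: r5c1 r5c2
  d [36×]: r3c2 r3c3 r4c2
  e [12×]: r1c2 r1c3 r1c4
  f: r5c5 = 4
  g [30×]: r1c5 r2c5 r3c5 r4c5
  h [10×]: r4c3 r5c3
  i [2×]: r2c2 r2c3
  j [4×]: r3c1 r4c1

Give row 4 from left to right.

Cage d has product 36, so r3c2 = 4.
Cage d has product 36, leaving r3c3 = 3.
Cage d needs product 36, leaving r4c2 = 3.
Column 2 already has 3, leaving r5c2 = 5.
Row 5 now contains 5, which forces r5c3 = 2.
Cage f is given, leaving r5c5 = 4.
Column 2 already has 3; hence r1c2 = 1.
Cage e needs product 12, so r1c3 = 4.
The 3 cells of cage e must have product 12, which forces r1c4 = 3.
Cage i needs two cells with product 2; hence r2c2 = 2.
Column 3 already has 2, which forces r2c3 = 1.
Row 3 now contains 4, leaving r3c1 = 1.
Cage j needs two cells with product 4, so r4c1 = 4.
Column 3 already has 2; hence r4c3 = 5.
Row 4 now contains 5; hence r4c4 = 2.
Row 4 already has 2; hence r4c5 = 1.
Row 5 now contains 5; hence r5c1 = 3.
4 is placed in row 5; hence r5c4 = 1.
The two cells of cage b must have product 10, leaving r1c1 = 2.
Row 1 now contains 2, leaving r1c5 = 5.
2 is placed in row 2, so r2c1 = 5.
Cage a needs product 40; hence r2c4 = 4.
The 4 cells of cage g must have product 30; hence r2c5 = 3.
Column 4 already has 2, which forces r3c4 = 5.
Column 5 now contains 5, which forces r3c5 = 2.
Completed grid: 2 1 4 3 5 / 5 2 1 4 3 / 1 4 3 5 2 / 4 3 5 2 1 / 3 5 2 1 4.

4 3 5 2 1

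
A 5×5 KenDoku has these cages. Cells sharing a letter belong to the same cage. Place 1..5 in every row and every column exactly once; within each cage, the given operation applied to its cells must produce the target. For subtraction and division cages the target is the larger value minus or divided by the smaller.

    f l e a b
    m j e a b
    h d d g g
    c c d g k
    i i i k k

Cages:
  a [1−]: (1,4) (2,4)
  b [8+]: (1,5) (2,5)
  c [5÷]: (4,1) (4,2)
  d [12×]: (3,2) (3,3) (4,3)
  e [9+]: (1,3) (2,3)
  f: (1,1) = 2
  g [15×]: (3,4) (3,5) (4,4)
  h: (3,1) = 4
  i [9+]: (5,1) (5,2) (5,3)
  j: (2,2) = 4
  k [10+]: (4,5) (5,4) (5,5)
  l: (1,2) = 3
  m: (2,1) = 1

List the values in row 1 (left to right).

2 3 4 1 5

Cage f is given, leaving (1,1) = 2.
L is a freebie, so (1,2) = 3.
3 is placed in row 1, which forces (1,5) = 5.
Cage m is given, which forces (2,1) = 1.
Cage j is a single given cell, leaving (2,2) = 4.
Row 2 now contains 4; hence (2,3) = 5.
Column 5 now contains 5; hence (2,5) = 3.
Cage h is a single given cell, which forces (3,1) = 4.
Column 5 already has 3, which forces (3,5) = 1.
Column 1 already has 1, leaving (4,1) = 5.
Row 4 now contains 5, so (4,2) = 1.
Row 4 already has 1, so (4,4) = 3.
5 is placed in column 1, leaving (5,1) = 3.
Row 1 now contains 5; hence (1,3) = 4.
The two cells of cage a must have difference 1; hence (1,4) = 1.
Row 2 already has 3; hence (2,4) = 2.
1 is placed in row 3, leaving (3,2) = 2.
1 is placed in row 3; hence (3,3) = 3.
Column 4 already has 3, so (3,4) = 5.
Cage d has product 12, so (4,3) = 2.
The 3 cells of cage k must have sum 10, which forces (4,5) = 4.
2 is placed in column 2, leaving (5,2) = 5.
4 is placed in column 3, so (5,3) = 1.
Cage k has sum 10, leaving (5,4) = 4.
The 3 cells of cage k must have sum 10, so (5,5) = 2.
Filled in: 2 3 4 1 5 / 1 4 5 2 3 / 4 2 3 5 1 / 5 1 2 3 4 / 3 5 1 4 2.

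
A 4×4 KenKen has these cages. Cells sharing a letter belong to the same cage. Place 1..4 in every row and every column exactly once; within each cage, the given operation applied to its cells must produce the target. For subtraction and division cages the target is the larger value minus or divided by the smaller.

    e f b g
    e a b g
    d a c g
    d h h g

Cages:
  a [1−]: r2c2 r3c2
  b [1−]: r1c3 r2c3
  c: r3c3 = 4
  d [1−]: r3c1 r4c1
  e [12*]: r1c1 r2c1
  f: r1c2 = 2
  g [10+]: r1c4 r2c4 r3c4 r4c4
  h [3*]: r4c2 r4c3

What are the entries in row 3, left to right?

1 3 4 2

F is a freebie, leaving r1c2 = 2.
Cage c is a single given cell, which forces r3c3 = 4.
Cage a's pair has difference 1, so r2c2 = 4.
Cage b needs two cells with difference 1; hence r2c3 = 2.
The two cells of cage a must have difference 1, leaving r3c2 = 3.
Column 2 now contains 3; hence r4c2 = 1.
1 is placed in row 4; hence r4c3 = 3.
Cage e's pair has product 12, leaving r1c1 = 4.
Column 3 already has 3, so r1c3 = 1.
Row 1 now contains 1, leaving r1c4 = 3.
Row 2 now contains 4, which forces r2c1 = 3.
3 is placed in column 4, leaving r2c4 = 1.
The two cells of cage d must have difference 1; hence r3c1 = 1.
Column 4 now contains 1, so r3c4 = 2.
The two cells of cage d must have difference 1, so r4c1 = 2.
2 is placed in column 4, which forces r4c4 = 4.
The full grid is 4 2 1 3 / 3 4 2 1 / 1 3 4 2 / 2 1 3 4.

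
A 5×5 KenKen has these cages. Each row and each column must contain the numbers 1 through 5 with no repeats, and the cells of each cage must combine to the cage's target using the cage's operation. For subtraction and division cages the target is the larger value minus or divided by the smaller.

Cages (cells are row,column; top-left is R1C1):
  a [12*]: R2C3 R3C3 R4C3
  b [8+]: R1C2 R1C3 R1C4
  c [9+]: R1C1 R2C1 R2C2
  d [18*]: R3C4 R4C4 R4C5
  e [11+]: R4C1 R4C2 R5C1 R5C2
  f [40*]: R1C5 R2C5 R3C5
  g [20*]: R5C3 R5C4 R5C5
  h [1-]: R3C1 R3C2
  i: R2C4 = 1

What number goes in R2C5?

5

Cage i is given, which forces R2C4 = 1.
Cage d has product 18, which forces R3C4 = 3.
Cage d needs product 18, leaving R4C4 = 2.
The 3 cells of cage d must have product 18, leaving R4C5 = 3.
The 3 cells of cage a must have product 12, which forces R2C3 = 3.
The only place for 2 in column 3 is R1C3.
Row 1 now contains 2, leaving R1C1 = 3.
Cage b needs sum 8, so R1C2 = 1.
Cage b has sum 8, so R1C4 = 5.
5 is placed in row 1, leaving R1C5 = 4.
Column 4 already has 5, so R5C4 = 4.
Cage e needs sum 11, which forces R4C1 = 1.
Cage e has sum 11, leaving R4C2 = 5.
Row 4 now contains 1; hence R4C3 = 4.
The 4 cells of cage e must have sum 11, which forces R5C1 = 2.
Cage e needs sum 11, leaving R5C2 = 3.
Column 1 already has 2; hence R2C1 = 4.
The 3 cells of cage c must have sum 9, which forces R2C2 = 2.
Row 2 already has 2, so R2C5 = 5.
Cage h's pair has difference 1, so R3C1 = 5.
Cage h's pair has difference 1, so R3C2 = 4.
4 is placed in column 3, which forces R3C3 = 1.
Column 5 now contains 5; hence R3C5 = 2.
1 is placed in column 3; hence R5C3 = 5.
Column 5 now contains 5, leaving R5C5 = 1.
Filled in: 3 1 2 5 4 / 4 2 3 1 5 / 5 4 1 3 2 / 1 5 4 2 3 / 2 3 5 4 1.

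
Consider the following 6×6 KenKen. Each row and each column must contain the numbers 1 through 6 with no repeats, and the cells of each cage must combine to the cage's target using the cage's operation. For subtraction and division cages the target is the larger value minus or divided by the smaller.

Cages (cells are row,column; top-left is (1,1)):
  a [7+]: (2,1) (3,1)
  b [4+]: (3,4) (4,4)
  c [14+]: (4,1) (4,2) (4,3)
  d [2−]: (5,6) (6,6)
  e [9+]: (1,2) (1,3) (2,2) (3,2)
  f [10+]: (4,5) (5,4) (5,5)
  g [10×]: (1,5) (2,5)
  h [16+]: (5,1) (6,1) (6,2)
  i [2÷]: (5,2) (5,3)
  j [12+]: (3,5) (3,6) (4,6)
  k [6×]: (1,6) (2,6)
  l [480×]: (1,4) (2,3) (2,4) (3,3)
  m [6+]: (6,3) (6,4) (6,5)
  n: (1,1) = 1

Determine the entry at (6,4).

N is a freebie; hence (1,1) = 1.
The pair (3,4)/(4,4) in column 4 holds {1, 3}, which forces (6,4) = 2.
Row 4 needs a 2, and only (4,6) is open for it.
Cage k needs two cells with product 6; hence (1,6) = 6.
Cage k needs two cells with product 6, so (2,6) = 1.
6 is placed in column 6, so (3,6) = 4.
Cage l needs product 480, which forces (1,4) = 4.
Cage l has product 480, leaving (2,3) = 4.
The 4 cells of cage e must have sum 9, which forces (3,2) = 1.
1 is placed in row 3, so (3,4) = 3.
4 is placed in row 3; hence (3,5) = 6.
3 is placed in column 4, which forces (4,4) = 1.
Row 1 already has 4; hence (1,2) = 2.
Cage e has sum 9, leaving (1,3) = 3.
2 is placed in row 1; hence (1,5) = 5.
Cage e has sum 9, so (2,2) = 3.
Cage l needs product 480, which forces (2,4) = 6.
Column 5 already has 5; hence (2,5) = 2.
6 is placed in row 3, leaving (3,3) = 5.
5 is placed in column 3, which forces (4,3) = 6.
6 is placed in column 4, leaving (5,4) = 5.
The 3 cells of cage f must have sum 10, which forces (5,5) = 1.
5 is placed in row 5, leaving (5,6) = 3.
Column 3 already has 3, which forces (6,3) = 1.
1 is placed in column 5, so (6,5) = 3.
Column 6 already has 3; hence (6,6) = 5.
Row 2 now contains 2; hence (2,1) = 5.
5 is placed in row 3; hence (3,1) = 2.
Cage c needs sum 14, so (4,1) = 3.
Row 4 now contains 6; hence (4,2) = 5.
Column 5 already has 3; hence (4,5) = 4.
5 is placed in row 5; hence (5,1) = 6.
Cage i's pair has quotient 2, leaving (5,2) = 4.
Row 5 now contains 1; hence (5,3) = 2.
The 3 cells of cage h must have sum 16, which forces (6,1) = 4.
Row 6 already has 5; hence (6,2) = 6.
The full grid is 1 2 3 4 5 6 / 5 3 4 6 2 1 / 2 1 5 3 6 4 / 3 5 6 1 4 2 / 6 4 2 5 1 3 / 4 6 1 2 3 5.

2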